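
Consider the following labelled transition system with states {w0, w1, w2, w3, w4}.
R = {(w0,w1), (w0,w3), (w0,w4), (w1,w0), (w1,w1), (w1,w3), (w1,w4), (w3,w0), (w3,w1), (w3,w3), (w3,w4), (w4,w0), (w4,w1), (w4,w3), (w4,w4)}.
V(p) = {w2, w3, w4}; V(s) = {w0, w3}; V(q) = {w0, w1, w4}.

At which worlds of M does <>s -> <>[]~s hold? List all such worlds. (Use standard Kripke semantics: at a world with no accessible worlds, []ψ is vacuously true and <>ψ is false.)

Let φ = <>s -> <>[]~s. Evaluate φ at each world:
  w0 (successors {w1, w3, w4}): φ is false.
  w1 (successors {w0, w1, w3, w4}): φ is false.
  w2 (successors ∅): φ is true.
  w3 (successors {w0, w1, w3, w4}): φ is false.
  w4 (successors {w0, w1, w3, w4}): φ is false.
For instance, at w4:
  At w4: <>s is true, <>[]~s is false, so <>s -> <>[]~s is false.
    At w4: <>s requires s at some successor in {w0, w1, w3, w4}.
      s holds at w0, so <>s is true at w4.
    At w4: <>[]~s requires []~s at some successor in {w0, w1, w3, w4}.
      At w0: []~s is false.
      At w1: []~s is false.
      At w3: []~s is false.
      At w4: []~s is false.
    So <>[]~s is false at w4.
Satisfying worlds: {w2}

w2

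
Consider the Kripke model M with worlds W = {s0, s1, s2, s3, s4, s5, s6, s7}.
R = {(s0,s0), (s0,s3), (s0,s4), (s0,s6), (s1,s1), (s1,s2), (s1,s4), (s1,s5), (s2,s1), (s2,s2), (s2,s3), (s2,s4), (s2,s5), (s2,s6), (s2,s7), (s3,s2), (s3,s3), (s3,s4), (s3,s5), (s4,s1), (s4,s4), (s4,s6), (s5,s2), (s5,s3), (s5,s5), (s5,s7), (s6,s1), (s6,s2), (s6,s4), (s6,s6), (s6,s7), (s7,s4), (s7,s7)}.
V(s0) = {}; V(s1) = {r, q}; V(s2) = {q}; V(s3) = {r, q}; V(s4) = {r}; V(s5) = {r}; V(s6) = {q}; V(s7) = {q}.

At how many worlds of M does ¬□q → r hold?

4

Recall that □ψ holds at a world iff ψ holds at every accessible world, and ◇ψ holds iff ψ holds at some accessible world.
Let φ = ¬□q → r. Evaluate φ at each world:
  s0 (successors {s0, s3, s4, s6}): φ is false.
  s1 (successors {s1, s2, s4, s5}): φ is true.
  s2 (successors {s1, s2, s3, s4, s5, s6, s7}): φ is false.
  s3 (successors {s2, s3, s4, s5}): φ is true.
  s4 (successors {s1, s4, s6}): φ is true.
  s5 (successors {s2, s3, s5, s7}): φ is true.
  s6 (successors {s1, s2, s4, s6, s7}): φ is false.
  s7 (successors {s4, s7}): φ is false.
For instance, at s5:
  At s5: ¬□q is true, r is true, so ¬□q → r is true.
    At s5: □q is false, so ¬□q is true.
      At s5: □q requires q at every successor {s2, s3, s5, s7}.
        q fails at s5, so □q is false at s5.
Satisfying worlds: {s1, s3, s4, s5}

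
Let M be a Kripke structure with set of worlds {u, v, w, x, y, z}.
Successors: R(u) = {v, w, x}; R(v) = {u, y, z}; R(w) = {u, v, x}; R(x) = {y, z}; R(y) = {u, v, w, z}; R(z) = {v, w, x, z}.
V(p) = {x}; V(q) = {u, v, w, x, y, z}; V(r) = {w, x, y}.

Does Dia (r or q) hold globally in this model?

Yes

Let φ = Dia (r or q). Evaluate φ at each world:
  u (successors {v, w, x}): φ is true.
  v (successors {u, y, z}): φ is true.
  w (successors {u, v, x}): φ is true.
  x (successors {y, z}): φ is true.
  y (successors {u, v, w, z}): φ is true.
  z (successors {v, w, x, z}): φ is true.
For instance, at x:
  At x: Dia (r or q) requires r or q at some successor in {y, z}.
    r or q holds at y, so Dia (r or q) is true at x.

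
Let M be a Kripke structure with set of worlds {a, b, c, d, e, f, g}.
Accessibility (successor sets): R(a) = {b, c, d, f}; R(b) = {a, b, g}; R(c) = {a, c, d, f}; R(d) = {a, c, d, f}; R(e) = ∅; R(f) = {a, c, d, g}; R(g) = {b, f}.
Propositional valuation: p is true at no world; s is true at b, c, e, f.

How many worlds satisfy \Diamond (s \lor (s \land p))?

Let φ = \Diamond (s \lor (s \land p)). Evaluate φ at each world:
  a (successors {b, c, d, f}): φ is true.
  b (successors {a, b, g}): φ is true.
  c (successors {a, c, d, f}): φ is true.
  d (successors {a, c, d, f}): φ is true.
  e (successors ∅): φ is false.
  f (successors {a, c, d, g}): φ is true.
  g (successors {b, f}): φ is true.
For instance, at a:
  At a: \Diamond (s \lor (s \land p)) requires s \lor (s \land p) at some successor in {b, c, d, f}.
    s \lor (s \land p) holds at b, so \Diamond (s \lor (s \land p)) is true at a.
Satisfying worlds: {a, b, c, d, f, g}

6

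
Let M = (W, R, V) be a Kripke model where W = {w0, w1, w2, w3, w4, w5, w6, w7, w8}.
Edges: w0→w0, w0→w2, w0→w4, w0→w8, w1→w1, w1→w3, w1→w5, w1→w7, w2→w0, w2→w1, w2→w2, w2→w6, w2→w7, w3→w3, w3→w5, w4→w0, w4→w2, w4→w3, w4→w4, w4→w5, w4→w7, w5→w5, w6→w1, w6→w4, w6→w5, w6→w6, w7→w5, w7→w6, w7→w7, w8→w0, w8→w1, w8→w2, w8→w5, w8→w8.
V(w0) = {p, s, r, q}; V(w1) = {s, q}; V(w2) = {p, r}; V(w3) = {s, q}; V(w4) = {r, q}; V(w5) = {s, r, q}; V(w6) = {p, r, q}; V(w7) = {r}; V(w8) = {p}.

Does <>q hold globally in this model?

Let φ = <>q. Evaluate φ at each world:
  w0 (successors {w0, w2, w4, w8}): φ is true.
  w1 (successors {w1, w3, w5, w7}): φ is true.
  w2 (successors {w0, w1, w2, w6, w7}): φ is true.
  w3 (successors {w3, w5}): φ is true.
  w4 (successors {w0, w2, w3, w4, w5, w7}): φ is true.
  w5 (successors {w5}): φ is true.
  w6 (successors {w1, w4, w5, w6}): φ is true.
  w7 (successors {w5, w6, w7}): φ is true.
  w8 (successors {w0, w1, w2, w5, w8}): φ is true.
For instance, at w8:
  At w8: <>q requires q at some successor in {w0, w1, w2, w5, w8}.
    q holds at w0, so <>q is true at w8.

Yes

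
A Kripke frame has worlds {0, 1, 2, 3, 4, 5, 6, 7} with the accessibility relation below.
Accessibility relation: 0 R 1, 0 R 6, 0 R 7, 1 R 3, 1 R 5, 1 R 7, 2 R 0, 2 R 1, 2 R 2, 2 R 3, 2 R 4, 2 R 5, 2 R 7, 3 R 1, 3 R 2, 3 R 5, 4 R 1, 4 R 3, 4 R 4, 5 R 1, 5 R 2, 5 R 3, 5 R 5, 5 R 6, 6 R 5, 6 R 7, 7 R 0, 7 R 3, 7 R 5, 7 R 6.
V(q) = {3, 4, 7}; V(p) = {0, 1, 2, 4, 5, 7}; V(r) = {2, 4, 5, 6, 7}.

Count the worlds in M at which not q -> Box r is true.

4

Let φ = not q -> Box r. Evaluate φ at each world:
  0 (successors {1, 6, 7}): φ is false.
  1 (successors {3, 5, 7}): φ is false.
  2 (successors {0, 1, 2, 3, 4, 5, 7}): φ is false.
  3 (successors {1, 2, 5}): φ is true.
  4 (successors {1, 3, 4}): φ is true.
  5 (successors {1, 2, 3, 5, 6}): φ is false.
  6 (successors {5, 7}): φ is true.
  7 (successors {0, 3, 5, 6}): φ is true.
For instance, at 7:
  At 7: not q is false, Box r is false, so not q -> Box r is true.
    At 7: Box r requires r at every successor {0, 3, 5, 6}.
      r fails at 0, so Box r is false at 7.
Satisfying worlds: {3, 4, 6, 7}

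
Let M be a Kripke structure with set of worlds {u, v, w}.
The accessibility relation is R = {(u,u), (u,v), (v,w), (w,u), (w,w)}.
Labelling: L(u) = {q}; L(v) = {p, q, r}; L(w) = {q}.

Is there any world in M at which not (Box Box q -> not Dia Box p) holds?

Let φ = not (Box Box q -> not Dia Box p). Evaluate φ at each world:
  u (successors {u, v}): φ is false.
  v (successors {w}): φ is false.
  w (successors {u, w}): φ is false.
For instance, at u:
  At u: Box Box q -> not Dia Box p is true, so not (Box Box q -> not Dia Box p) is false.
    At u: Box Box q is true, not Dia Box p is true, so Box Box q -> not Dia Box p is true.
      At u: Box Box q requires Box q at every successor {u, v}.
        At u: Box q is true.
        At v: Box q is true.
      So Box Box q is true at u.
      At u: Dia Box p is false, so not Dia Box p is true.

No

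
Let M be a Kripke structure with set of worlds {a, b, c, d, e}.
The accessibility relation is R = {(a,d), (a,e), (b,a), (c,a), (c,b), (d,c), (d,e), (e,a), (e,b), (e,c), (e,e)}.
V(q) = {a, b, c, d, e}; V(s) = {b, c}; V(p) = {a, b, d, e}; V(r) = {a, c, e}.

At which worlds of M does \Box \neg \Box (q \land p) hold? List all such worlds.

a

Recall that \Box ψ holds at a world iff ψ holds at every accessible world, and \Diamond ψ holds iff ψ holds at some accessible world.
Let φ = \Box \neg \Box (q \land p). Evaluate φ at each world:
  a (successors {d, e}): φ is true.
  b (successors {a}): φ is false.
  c (successors {a, b}): φ is false.
  d (successors {c, e}): φ is false.
  e (successors {a, b, c, e}): φ is false.
For instance, at b:
  At b: \Box \neg \Box (q \land p) requires \neg \Box (q \land p) at every successor {a}.
    \neg \Box (q \land p) fails at a, so \Box \neg \Box (q \land p) is false at b.
      At a: \Box (q \land p) is true, so \neg \Box (q \land p) is false.
Satisfying worlds: {a}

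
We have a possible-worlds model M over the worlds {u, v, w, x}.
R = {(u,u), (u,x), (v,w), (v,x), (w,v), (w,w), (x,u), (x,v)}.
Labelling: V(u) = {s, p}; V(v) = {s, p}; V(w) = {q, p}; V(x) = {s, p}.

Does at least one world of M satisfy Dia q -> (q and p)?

Recall that Dia ψ holds at a world iff ψ holds at some accessible world.
Let φ = Dia q -> (q and p). Evaluate φ at each world:
  u (successors {u, x}): φ is true.
  v (successors {w, x}): φ is false.
  w (successors {v, w}): φ is true.
  x (successors {u, v}): φ is true.
Detail at u (witness):
  At u: Dia q is false, q and p is false, so Dia q -> (q and p) is true.
    At u: Dia q requires q at some successor in {u, x}.
      At u: q is false.
      At x: q is false.
    So Dia q is false at u.

Yes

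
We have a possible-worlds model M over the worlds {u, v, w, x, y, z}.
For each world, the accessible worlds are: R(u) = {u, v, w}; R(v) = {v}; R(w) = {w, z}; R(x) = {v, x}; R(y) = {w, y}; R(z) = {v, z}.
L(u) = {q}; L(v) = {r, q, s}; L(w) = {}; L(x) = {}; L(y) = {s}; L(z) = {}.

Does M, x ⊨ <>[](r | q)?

Yes

Recall that []ψ holds at a world iff ψ holds at every accessible world, and <>ψ holds iff ψ holds at some accessible world.
At x: <>[](r | q) requires [](r | q) at some successor in {v, x}.
  [](r | q) holds at v, so <>[](r | q) is true at x.
    At v: [](r | q) requires r | q at every successor {v}.
      At v: r | q is true.
    So [](r | q) is true at v.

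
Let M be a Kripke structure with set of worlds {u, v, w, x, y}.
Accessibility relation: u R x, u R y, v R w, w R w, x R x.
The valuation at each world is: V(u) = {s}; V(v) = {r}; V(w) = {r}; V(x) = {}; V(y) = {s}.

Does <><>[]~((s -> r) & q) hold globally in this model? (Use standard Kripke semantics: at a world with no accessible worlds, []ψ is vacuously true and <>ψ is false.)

Recall that []ψ holds at a world iff ψ holds at every accessible world, and <>ψ holds iff ψ holds at some accessible world.
Let φ = <><>[]~((s -> r) & q). Evaluate φ at each world:
  u (successors {x, y}): φ is true.
  v (successors {w}): φ is true.
  w (successors {w}): φ is true.
  x (successors {x}): φ is true.
  y (successors ∅): φ is false.
Detail at y (counterexample):
  At y: no accessible worlds, so <><>[]~((s -> r) & q) is false.

No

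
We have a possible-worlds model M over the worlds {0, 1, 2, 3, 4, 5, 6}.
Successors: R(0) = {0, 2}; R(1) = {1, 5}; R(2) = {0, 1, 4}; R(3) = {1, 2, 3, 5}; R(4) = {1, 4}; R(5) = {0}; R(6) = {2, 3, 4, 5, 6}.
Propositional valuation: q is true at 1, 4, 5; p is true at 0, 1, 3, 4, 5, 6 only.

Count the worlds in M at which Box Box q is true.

Let φ = Box Box q. Evaluate φ at each world:
  0 (successors {0, 2}): φ is false.
  1 (successors {1, 5}): φ is false.
  2 (successors {0, 1, 4}): φ is false.
  3 (successors {1, 2, 3, 5}): φ is false.
  4 (successors {1, 4}): φ is true.
  5 (successors {0}): φ is false.
  6 (successors {2, 3, 4, 5, 6}): φ is false.
For instance, at 6:
  At 6: Box Box q requires Box q at every successor {2, 3, 4, 5, 6}.
    Box q fails at 2, so Box Box q is false at 6.
      At 2: Box q requires q at every successor {0, 1, 4}.
        q fails at 0, so Box q is false at 2.
Satisfying worlds: {4}

1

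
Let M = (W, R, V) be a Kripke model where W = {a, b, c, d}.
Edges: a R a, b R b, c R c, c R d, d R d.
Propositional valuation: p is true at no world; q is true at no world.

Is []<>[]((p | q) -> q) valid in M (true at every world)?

Recall that []ψ holds at a world iff ψ holds at every accessible world, and <>ψ holds iff ψ holds at some accessible world.
Let φ = []<>[]((p | q) -> q). Evaluate φ at each world:
  a (successors {a}): φ is true.
  b (successors {b}): φ is true.
  c (successors {c, d}): φ is true.
  d (successors {d}): φ is true.
For instance, at d:
  At d: []<>[]((p | q) -> q) requires <>[]((p | q) -> q) at every successor {d}.
      At d: <>[]((p | q) -> q) requires []((p | q) -> q) at some successor in {d}.
        []((p | q) -> q) holds at d, so <>[]((p | q) -> q) is true at d.
  So []<>[]((p | q) -> q) is true at d.

Yes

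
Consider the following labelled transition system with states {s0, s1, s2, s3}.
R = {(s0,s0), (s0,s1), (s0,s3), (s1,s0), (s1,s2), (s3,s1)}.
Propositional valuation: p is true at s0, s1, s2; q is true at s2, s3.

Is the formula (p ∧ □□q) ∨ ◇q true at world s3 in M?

Recall that □ψ holds at a world iff ψ holds at every accessible world, and ◇ψ holds iff ψ holds at some accessible world.
At s3: p ∧ □□q is false, ◇q is false, so (p ∧ □□q) ∨ ◇q is false.
  At s3: p is false, □□q is false, so p ∧ □□q is false.
    At s3: □□q requires □q at every successor {s1}.
      □q fails at s1, so □□q is false at s3.
  At s3: ◇q requires q at some successor in {s1}.
    At s1: q is false.
  So ◇q is false at s3.

No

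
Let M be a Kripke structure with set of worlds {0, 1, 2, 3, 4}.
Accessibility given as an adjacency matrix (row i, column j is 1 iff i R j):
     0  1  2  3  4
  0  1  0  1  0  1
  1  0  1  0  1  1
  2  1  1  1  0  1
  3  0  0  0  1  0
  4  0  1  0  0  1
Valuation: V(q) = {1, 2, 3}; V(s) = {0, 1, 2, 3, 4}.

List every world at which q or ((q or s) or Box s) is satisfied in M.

0, 1, 2, 3, 4

Let φ = q or ((q or s) or Box s). Evaluate φ at each world:
  0 (successors {0, 2, 4}): φ is true.
  1 (successors {1, 3, 4}): φ is true.
  2 (successors {0, 1, 2, 4}): φ is true.
  3 (successors {3}): φ is true.
  4 (successors {1, 4}): φ is true.
For instance, at 1:
  At 1: q is true, (q or s) or Box s is true, so q or ((q or s) or Box s) is true.
    At 1: q or s is true, Box s is true, so (q or s) or Box s is true.
      At 1: Box s requires s at every successor {1, 3, 4}.
        At 1: s is true.
        At 3: s is true.
        At 4: s is true.
      So Box s is true at 1.
Satisfying worlds: {0, 1, 2, 3, 4}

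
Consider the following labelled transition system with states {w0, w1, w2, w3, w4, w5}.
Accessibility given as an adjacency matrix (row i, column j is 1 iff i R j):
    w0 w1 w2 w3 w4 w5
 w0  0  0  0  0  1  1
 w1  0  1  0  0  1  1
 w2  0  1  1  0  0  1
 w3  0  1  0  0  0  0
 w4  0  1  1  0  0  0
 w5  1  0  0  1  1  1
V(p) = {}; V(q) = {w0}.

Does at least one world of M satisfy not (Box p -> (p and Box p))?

No

Let φ = not (Box p -> (p and Box p)). Evaluate φ at each world:
  w0 (successors {w4, w5}): φ is false.
  w1 (successors {w1, w4, w5}): φ is false.
  w2 (successors {w1, w2, w5}): φ is false.
  w3 (successors {w1}): φ is false.
  w4 (successors {w1, w2}): φ is false.
  w5 (successors {w0, w3, w4, w5}): φ is false.
For instance, at w4:
  At w4: Box p -> (p and Box p) is true, so not (Box p -> (p and Box p)) is false.
    At w4: Box p is false, p and Box p is false, so Box p -> (p and Box p) is true.
      At w4: Box p requires p at every successor {w1, w2}.
        p fails at w1, so Box p is false at w4.
      At w4: p is false, Box p is false, so p and Box p is false.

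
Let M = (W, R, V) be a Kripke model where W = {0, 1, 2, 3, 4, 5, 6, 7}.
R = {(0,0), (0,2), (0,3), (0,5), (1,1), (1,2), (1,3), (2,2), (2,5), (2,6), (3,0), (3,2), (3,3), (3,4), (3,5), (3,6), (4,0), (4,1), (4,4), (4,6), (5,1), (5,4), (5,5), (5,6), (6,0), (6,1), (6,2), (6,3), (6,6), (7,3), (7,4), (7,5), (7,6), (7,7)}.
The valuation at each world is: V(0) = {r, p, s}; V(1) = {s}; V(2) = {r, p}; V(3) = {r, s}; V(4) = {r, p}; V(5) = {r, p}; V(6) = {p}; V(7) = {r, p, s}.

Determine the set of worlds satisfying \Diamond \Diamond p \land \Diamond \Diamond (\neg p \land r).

0, 1, 2, 3, 4, 5, 6, 7

Let φ = \Diamond \Diamond p \land \Diamond \Diamond (\neg p \land r). Evaluate φ at each world:
  0 (successors {0, 2, 3, 5}): φ is true.
  1 (successors {1, 2, 3}): φ is true.
  2 (successors {2, 5, 6}): φ is true.
  3 (successors {0, 2, 3, 4, 5, 6}): φ is true.
  4 (successors {0, 1, 4, 6}): φ is true.
  5 (successors {1, 4, 5, 6}): φ is true.
  6 (successors {0, 1, 2, 3, 6}): φ is true.
  7 (successors {3, 4, 5, 6, 7}): φ is true.
For instance, at 7:
  At 7: \Diamond \Diamond p is true, \Diamond \Diamond (\neg p \land r) is true, so \Diamond \Diamond p \land \Diamond \Diamond (\neg p \land r) is true.
    At 7: \Diamond \Diamond p requires \Diamond p at some successor in {3, 4, 5, 6, 7}.
      \Diamond p holds at 3, so \Diamond \Diamond p is true at 7.
    At 7: \Diamond \Diamond (\neg p \land r) requires \Diamond (\neg p \land r) at some successor in {3, 4, 5, 6, 7}.
      \Diamond (\neg p \land r) holds at 3, so \Diamond \Diamond (\neg p \land r) is true at 7.
Satisfying worlds: {0, 1, 2, 3, 4, 5, 6, 7}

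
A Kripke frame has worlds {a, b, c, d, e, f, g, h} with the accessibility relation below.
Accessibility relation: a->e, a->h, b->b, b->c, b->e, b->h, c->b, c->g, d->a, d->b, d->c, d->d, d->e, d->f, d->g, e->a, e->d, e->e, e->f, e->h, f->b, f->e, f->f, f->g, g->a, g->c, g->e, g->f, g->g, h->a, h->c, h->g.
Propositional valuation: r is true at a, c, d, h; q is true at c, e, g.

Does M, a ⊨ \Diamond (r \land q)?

At a: \Diamond (r \land q) requires r \land q at some successor in {e, h}.
  At e: r \land q is false.
  At h: r \land q is false.
So \Diamond (r \land q) is false at a.

No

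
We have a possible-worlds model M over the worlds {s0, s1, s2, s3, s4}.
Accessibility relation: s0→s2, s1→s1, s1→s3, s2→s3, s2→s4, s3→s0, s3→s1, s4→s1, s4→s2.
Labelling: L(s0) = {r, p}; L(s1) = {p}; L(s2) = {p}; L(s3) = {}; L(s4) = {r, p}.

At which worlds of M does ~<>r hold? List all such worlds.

Let φ = ~<>r. Evaluate φ at each world:
  s0 (successors {s2}): φ is true.
  s1 (successors {s1, s3}): φ is true.
  s2 (successors {s3, s4}): φ is false.
  s3 (successors {s0, s1}): φ is false.
  s4 (successors {s1, s2}): φ is true.
For instance, at s2:
  At s2: <>r is true, so ~<>r is false.
    At s2: <>r requires r at some successor in {s3, s4}.
      r holds at s4, so <>r is true at s2.
Satisfying worlds: {s0, s1, s4}

s0, s1, s4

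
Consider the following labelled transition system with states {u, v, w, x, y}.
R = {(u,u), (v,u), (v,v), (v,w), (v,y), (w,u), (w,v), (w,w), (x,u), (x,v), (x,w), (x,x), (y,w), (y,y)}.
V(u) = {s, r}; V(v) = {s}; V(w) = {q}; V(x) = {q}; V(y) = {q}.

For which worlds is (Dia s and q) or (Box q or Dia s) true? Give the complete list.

Recall that Box ψ holds at a world iff ψ holds at every accessible world, and Dia ψ holds iff ψ holds at some accessible world.
Let φ = (Dia s and q) or (Box q or Dia s). Evaluate φ at each world:
  u (successors {u}): φ is true.
  v (successors {u, v, w, y}): φ is true.
  w (successors {u, v, w}): φ is true.
  x (successors {u, v, w, x}): φ is true.
  y (successors {w, y}): φ is true.
For instance, at w:
  At w: Dia s and q is true, Box q or Dia s is true, so (Dia s and q) or (Box q or Dia s) is true.
    At w: Dia s is true, q is true, so Dia s and q is true.
      At w: Dia s requires s at some successor in {u, v, w}.
        s holds at u, so Dia s is true at w.
    At w: Box q is false, Dia s is true, so Box q or Dia s is true.
      At w: Box q requires q at every successor {u, v, w}.
        q fails at u, so Box q is false at w.
      At w: Dia s requires s at some successor in {u, v, w}.
        s holds at u, so Dia s is true at w.
Satisfying worlds: {u, v, w, x, y}

u, v, w, x, y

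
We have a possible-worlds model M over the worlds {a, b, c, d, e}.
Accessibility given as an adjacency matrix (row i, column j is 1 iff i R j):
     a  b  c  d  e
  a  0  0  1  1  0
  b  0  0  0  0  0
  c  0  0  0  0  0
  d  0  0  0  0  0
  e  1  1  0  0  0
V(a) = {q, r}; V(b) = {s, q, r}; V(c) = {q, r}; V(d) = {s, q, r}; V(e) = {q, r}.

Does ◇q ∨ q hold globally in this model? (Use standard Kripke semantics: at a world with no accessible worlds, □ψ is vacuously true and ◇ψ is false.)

Yes

Let φ = ◇q ∨ q. Evaluate φ at each world:
  a (successors {c, d}): φ is true.
  b (successors ∅): φ is true.
  c (successors ∅): φ is true.
  d (successors ∅): φ is true.
  e (successors {a, b}): φ is true.
For instance, at e:
  At e: ◇q is true, q is true, so ◇q ∨ q is true.
    At e: ◇q requires q at some successor in {a, b}.
      q holds at a, so ◇q is true at e.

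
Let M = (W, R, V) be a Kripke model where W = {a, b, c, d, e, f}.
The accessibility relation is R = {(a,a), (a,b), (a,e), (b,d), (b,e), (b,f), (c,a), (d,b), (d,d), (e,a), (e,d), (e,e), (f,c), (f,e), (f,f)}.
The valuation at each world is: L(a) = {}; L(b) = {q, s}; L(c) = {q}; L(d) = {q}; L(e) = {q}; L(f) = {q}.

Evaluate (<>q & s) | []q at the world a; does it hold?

No

Recall that []ψ holds at a world iff ψ holds at every accessible world, and <>ψ holds iff ψ holds at some accessible world.
At a: <>q & s is false, []q is false, so (<>q & s) | []q is false.
  At a: <>q is true, s is false, so <>q & s is false.
    At a: <>q requires q at some successor in {a, b, e}.
      q holds at b, so <>q is true at a.
  At a: []q requires q at every successor {a, b, e}.
    q fails at a, so []q is false at a.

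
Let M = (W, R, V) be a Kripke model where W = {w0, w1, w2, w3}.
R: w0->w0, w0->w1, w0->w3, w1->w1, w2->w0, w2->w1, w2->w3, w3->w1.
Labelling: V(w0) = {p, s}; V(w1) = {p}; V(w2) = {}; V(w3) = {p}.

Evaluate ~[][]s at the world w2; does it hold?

Yes

At w2: [][]s is false, so ~[][]s is true.
  At w2: [][]s requires []s at every successor {w0, w1, w3}.
    []s fails at w0, so [][]s is false at w2.
      At w0: []s requires s at every successor {w0, w1, w3}.
        s fails at w1, so []s is false at w0.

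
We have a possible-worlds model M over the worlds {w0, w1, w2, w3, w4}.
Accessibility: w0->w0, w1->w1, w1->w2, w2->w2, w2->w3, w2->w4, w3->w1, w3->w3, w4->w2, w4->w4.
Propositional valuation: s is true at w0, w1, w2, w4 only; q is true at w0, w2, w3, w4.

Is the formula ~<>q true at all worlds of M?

Let φ = ~<>q. Evaluate φ at each world:
  w0 (successors {w0}): φ is false.
  w1 (successors {w1, w2}): φ is false.
  w2 (successors {w2, w3, w4}): φ is false.
  w3 (successors {w1, w3}): φ is false.
  w4 (successors {w2, w4}): φ is false.
Detail at w0 (counterexample):
  At w0: <>q is true, so ~<>q is false.
    At w0: <>q requires q at some successor in {w0}.
      q holds at w0, so <>q is true at w0.

No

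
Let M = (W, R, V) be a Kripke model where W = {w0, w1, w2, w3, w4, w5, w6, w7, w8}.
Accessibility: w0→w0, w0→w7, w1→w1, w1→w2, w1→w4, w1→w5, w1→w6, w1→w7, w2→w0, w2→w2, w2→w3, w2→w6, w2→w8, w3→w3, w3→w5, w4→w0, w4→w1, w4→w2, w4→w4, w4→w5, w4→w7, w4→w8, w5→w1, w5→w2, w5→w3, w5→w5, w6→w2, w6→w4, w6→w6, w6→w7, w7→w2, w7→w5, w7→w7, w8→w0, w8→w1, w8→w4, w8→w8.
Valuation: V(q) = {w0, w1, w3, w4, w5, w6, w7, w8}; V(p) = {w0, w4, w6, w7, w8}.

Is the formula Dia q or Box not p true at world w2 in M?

Yes

Recall that Box ψ holds at a world iff ψ holds at every accessible world, and Dia ψ holds iff ψ holds at some accessible world.
At w2: Dia q is true, Box not p is false, so Dia q or Box not p is true.
  At w2: Dia q requires q at some successor in {w0, w2, w3, w6, w8}.
    q holds at w0, so Dia q is true at w2.
  At w2: Box not p requires not p at every successor {w0, w2, w3, w6, w8}.
    not p fails at w0, so Box not p is false at w2.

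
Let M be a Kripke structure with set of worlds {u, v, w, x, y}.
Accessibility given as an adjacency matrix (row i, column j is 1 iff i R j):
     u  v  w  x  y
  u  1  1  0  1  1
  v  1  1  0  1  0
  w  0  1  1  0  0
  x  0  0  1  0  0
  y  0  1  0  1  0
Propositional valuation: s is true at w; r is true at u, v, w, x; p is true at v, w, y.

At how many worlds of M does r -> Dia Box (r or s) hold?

Let φ = r -> Dia Box (r or s). Evaluate φ at each world:
  u (successors {u, v, x, y}): φ is true.
  v (successors {u, v, x}): φ is true.
  w (successors {v, w}): φ is true.
  x (successors {w}): φ is true.
  y (successors {v, x}): φ is true.
For instance, at v:
  At v: r is true, Dia Box (r or s) is true, so r -> Dia Box (r or s) is true.
    At v: Dia Box (r or s) requires Box (r or s) at some successor in {u, v, x}.
      Box (r or s) holds at v, so Dia Box (r or s) is true at v.
Satisfying worlds: {u, v, w, x, y}

5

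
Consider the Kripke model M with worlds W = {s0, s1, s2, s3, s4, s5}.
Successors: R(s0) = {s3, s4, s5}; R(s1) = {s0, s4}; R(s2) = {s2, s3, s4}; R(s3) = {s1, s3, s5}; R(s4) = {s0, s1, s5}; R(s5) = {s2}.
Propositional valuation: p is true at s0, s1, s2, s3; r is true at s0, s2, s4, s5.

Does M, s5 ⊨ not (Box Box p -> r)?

Recall that Box ψ holds at a world iff ψ holds at every accessible world, and Dia ψ holds iff ψ holds at some accessible world.
At s5: Box Box p -> r is true, so not (Box Box p -> r) is false.
  At s5: Box Box p is false, r is true, so Box Box p -> r is true.
    At s5: Box Box p requires Box p at every successor {s2}.
      Box p fails at s2, so Box Box p is false at s5.

No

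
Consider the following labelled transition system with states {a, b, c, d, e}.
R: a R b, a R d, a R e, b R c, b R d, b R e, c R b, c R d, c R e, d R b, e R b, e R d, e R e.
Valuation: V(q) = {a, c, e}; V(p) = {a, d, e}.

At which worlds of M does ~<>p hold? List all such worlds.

d

Let φ = ~<>p. Evaluate φ at each world:
  a (successors {b, d, e}): φ is false.
  b (successors {c, d, e}): φ is false.
  c (successors {b, d, e}): φ is false.
  d (successors {b}): φ is true.
  e (successors {b, d, e}): φ is false.
For instance, at c:
  At c: <>p is true, so ~<>p is false.
    At c: <>p requires p at some successor in {b, d, e}.
      p holds at d, so <>p is true at c.
Satisfying worlds: {d}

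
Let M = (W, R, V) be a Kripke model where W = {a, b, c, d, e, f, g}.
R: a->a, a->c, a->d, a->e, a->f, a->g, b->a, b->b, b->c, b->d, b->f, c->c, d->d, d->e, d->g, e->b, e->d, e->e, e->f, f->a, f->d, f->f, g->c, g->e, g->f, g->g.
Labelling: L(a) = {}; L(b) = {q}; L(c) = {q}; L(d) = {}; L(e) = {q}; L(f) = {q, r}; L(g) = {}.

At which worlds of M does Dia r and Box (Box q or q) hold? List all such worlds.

none

Let φ = Dia r and Box (Box q or q). Evaluate φ at each world:
  a (successors {a, c, d, e, f, g}): φ is false.
  b (successors {a, b, c, d, f}): φ is false.
  c (successors {c}): φ is false.
  d (successors {d, e, g}): φ is false.
  e (successors {b, d, e, f}): φ is false.
  f (successors {a, d, f}): φ is false.
  g (successors {c, e, f, g}): φ is false.
For instance, at c:
  At c: Dia r is false, Box (Box q or q) is true, so Dia r and Box (Box q or q) is false.
    At c: Dia r requires r at some successor in {c}.
      At c: r is false.
    So Dia r is false at c.
    At c: Box (Box q or q) requires Box q or q at every successor {c}.
      At c: Box q or q is true.
    So Box (Box q or q) is true at c.
Satisfying worlds: none.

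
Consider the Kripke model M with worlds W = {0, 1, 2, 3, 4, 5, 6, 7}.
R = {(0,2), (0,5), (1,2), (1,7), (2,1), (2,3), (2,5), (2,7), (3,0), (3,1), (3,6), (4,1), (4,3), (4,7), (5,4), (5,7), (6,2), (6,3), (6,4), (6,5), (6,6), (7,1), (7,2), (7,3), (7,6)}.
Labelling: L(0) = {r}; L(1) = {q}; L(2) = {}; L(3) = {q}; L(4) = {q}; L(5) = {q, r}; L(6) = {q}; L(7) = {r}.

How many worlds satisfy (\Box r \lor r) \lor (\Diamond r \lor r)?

8

Recall that \Box ψ holds at a world iff ψ holds at every accessible world, and \Diamond ψ holds iff ψ holds at some accessible world.
Let φ = (\Box r \lor r) \lor (\Diamond r \lor r). Evaluate φ at each world:
  0 (successors {2, 5}): φ is true.
  1 (successors {2, 7}): φ is true.
  2 (successors {1, 3, 5, 7}): φ is true.
  3 (successors {0, 1, 6}): φ is true.
  4 (successors {1, 3, 7}): φ is true.
  5 (successors {4, 7}): φ is true.
  6 (successors {2, 3, 4, 5, 6}): φ is true.
  7 (successors {1, 2, 3, 6}): φ is true.
For instance, at 6:
  At 6: \Box r \lor r is false, \Diamond r \lor r is true, so (\Box r \lor r) \lor (\Diamond r \lor r) is true.
    At 6: \Box r is false, r is false, so \Box r \lor r is false.
      At 6: \Box r requires r at every successor {2, 3, 4, 5, 6}.
        r fails at 2, so \Box r is false at 6.
    At 6: \Diamond r is true, r is false, so \Diamond r \lor r is true.
      At 6: \Diamond r requires r at some successor in {2, 3, 4, 5, 6}.
        r holds at 5, so \Diamond r is true at 6.
Satisfying worlds: {0, 1, 2, 3, 4, 5, 6, 7}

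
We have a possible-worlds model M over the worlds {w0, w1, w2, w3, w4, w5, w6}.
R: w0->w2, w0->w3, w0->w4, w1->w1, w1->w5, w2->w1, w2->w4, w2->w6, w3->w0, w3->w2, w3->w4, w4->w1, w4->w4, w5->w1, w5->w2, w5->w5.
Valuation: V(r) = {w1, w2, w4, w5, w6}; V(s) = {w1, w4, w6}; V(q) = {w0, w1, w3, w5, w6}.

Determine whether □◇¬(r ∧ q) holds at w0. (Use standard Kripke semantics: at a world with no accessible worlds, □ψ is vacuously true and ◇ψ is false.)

Yes

At w0: □◇¬(r ∧ q) requires ◇¬(r ∧ q) at every successor {w2, w3, w4}.
    At w2: ◇¬(r ∧ q) requires ¬(r ∧ q) at some successor in {w1, w4, w6}.
      ¬(r ∧ q) holds at w4, so ◇¬(r ∧ q) is true at w2.
    At w3: ◇¬(r ∧ q) requires ¬(r ∧ q) at some successor in {w0, w2, w4}.
      ¬(r ∧ q) holds at w0, so ◇¬(r ∧ q) is true at w3.
    At w4: ◇¬(r ∧ q) requires ¬(r ∧ q) at some successor in {w1, w4}.
      ¬(r ∧ q) holds at w4, so ◇¬(r ∧ q) is true at w4.
So □◇¬(r ∧ q) is true at w0.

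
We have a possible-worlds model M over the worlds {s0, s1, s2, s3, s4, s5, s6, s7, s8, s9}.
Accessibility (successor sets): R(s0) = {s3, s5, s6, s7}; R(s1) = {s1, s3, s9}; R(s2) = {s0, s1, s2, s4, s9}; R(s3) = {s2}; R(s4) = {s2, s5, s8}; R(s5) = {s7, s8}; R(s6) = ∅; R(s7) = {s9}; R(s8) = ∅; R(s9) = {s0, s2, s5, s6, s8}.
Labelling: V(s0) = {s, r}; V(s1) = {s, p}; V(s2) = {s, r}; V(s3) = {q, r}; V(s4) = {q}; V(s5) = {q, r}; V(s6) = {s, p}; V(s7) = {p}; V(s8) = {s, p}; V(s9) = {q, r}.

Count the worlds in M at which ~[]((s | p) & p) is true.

Recall that []ψ holds at a world iff ψ holds at every accessible world, and <>ψ holds iff ψ holds at some accessible world.
Let φ = ~[]((s | p) & p). Evaluate φ at each world:
  s0 (successors {s3, s5, s6, s7}): φ is true.
  s1 (successors {s1, s3, s9}): φ is true.
  s2 (successors {s0, s1, s2, s4, s9}): φ is true.
  s3 (successors {s2}): φ is true.
  s4 (successors {s2, s5, s8}): φ is true.
  s5 (successors {s7, s8}): φ is false.
  s6 (successors ∅): φ is false.
  s7 (successors {s9}): φ is true.
  s8 (successors ∅): φ is false.
  s9 (successors {s0, s2, s5, s6, s8}): φ is true.
For instance, at s0:
  At s0: []((s | p) & p) is false, so ~[]((s | p) & p) is true.
    At s0: []((s | p) & p) requires (s | p) & p at every successor {s3, s5, s6, s7}.
      (s | p) & p fails at s3, so []((s | p) & p) is false at s0.
Satisfying worlds: {s0, s1, s2, s3, s4, s7, s9}

7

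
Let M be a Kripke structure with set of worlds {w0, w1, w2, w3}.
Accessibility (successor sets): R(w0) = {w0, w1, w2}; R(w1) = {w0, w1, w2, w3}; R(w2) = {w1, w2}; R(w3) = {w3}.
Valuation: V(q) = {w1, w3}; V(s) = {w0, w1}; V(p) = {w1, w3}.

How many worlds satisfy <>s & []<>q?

3

Let φ = <>s & []<>q. Evaluate φ at each world:
  w0 (successors {w0, w1, w2}): φ is true.
  w1 (successors {w0, w1, w2, w3}): φ is true.
  w2 (successors {w1, w2}): φ is true.
  w3 (successors {w3}): φ is false.
For instance, at w3:
  At w3: <>s is false, []<>q is true, so <>s & []<>q is false.
    At w3: <>s requires s at some successor in {w3}.
      At w3: s is false.
    So <>s is false at w3.
    At w3: []<>q requires <>q at every successor {w3}.
      At w3: <>q is true.
    So []<>q is true at w3.
Satisfying worlds: {w0, w1, w2}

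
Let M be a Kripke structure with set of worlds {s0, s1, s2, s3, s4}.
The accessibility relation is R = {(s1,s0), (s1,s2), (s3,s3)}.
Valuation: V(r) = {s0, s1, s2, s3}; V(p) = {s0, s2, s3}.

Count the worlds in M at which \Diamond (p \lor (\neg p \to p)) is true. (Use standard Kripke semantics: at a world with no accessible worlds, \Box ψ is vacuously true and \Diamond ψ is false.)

Recall that \Diamond ψ holds at a world iff ψ holds at some accessible world.
Let φ = \Diamond (p \lor (\neg p \to p)). Evaluate φ at each world:
  s0 (successors ∅): φ is false.
  s1 (successors {s0, s2}): φ is true.
  s2 (successors ∅): φ is false.
  s3 (successors {s3}): φ is true.
  s4 (successors ∅): φ is false.
For instance, at s1:
  At s1: \Diamond (p \lor (\neg p \to p)) requires p \lor (\neg p \to p) at some successor in {s0, s2}.
    p \lor (\neg p \to p) holds at s0, so \Diamond (p \lor (\neg p \to p)) is true at s1.
Satisfying worlds: {s1, s3}

2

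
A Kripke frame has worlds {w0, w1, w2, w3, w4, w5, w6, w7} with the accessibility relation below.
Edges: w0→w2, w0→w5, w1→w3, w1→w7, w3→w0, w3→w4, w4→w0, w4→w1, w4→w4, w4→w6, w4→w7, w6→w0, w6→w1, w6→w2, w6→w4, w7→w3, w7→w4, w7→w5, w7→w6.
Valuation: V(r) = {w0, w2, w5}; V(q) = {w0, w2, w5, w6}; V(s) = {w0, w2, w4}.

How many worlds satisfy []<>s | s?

Recall that []ψ holds at a world iff ψ holds at every accessible world, and <>ψ holds iff ψ holds at some accessible world.
Let φ = []<>s | s. Evaluate φ at each world:
  w0 (successors {w2, w5}): φ is true.
  w1 (successors {w3, w7}): φ is true.
  w2 (successors ∅): φ is true.
  w3 (successors {w0, w4}): φ is true.
  w4 (successors {w0, w1, w4, w6, w7}): φ is true.
  w5 (successors ∅): φ is true.
  w6 (successors {w0, w1, w2, w4}): φ is false.
  w7 (successors {w3, w4, w5, w6}): φ is false.
For instance, at w6:
  At w6: []<>s is false, s is false, so []<>s | s is false.
    At w6: []<>s requires <>s at every successor {w0, w1, w2, w4}.
      <>s fails at w1, so []<>s is false at w6.
Satisfying worlds: {w0, w1, w2, w3, w4, w5}

6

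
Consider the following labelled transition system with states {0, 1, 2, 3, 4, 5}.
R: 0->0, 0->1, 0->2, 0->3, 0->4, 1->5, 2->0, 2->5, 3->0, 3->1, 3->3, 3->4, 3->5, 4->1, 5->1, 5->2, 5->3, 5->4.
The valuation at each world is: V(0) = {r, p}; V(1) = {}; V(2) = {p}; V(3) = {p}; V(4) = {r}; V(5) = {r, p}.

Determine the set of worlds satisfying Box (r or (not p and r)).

1, 2

Let φ = Box (r or (not p and r)). Evaluate φ at each world:
  0 (successors {0, 1, 2, 3, 4}): φ is false.
  1 (successors {5}): φ is true.
  2 (successors {0, 5}): φ is true.
  3 (successors {0, 1, 3, 4, 5}): φ is false.
  4 (successors {1}): φ is false.
  5 (successors {1, 2, 3, 4}): φ is false.
For instance, at 4:
  At 4: Box (r or (not p and r)) requires r or (not p and r) at every successor {1}.
    r or (not p and r) fails at 1, so Box (r or (not p and r)) is false at 4.
Satisfying worlds: {1, 2}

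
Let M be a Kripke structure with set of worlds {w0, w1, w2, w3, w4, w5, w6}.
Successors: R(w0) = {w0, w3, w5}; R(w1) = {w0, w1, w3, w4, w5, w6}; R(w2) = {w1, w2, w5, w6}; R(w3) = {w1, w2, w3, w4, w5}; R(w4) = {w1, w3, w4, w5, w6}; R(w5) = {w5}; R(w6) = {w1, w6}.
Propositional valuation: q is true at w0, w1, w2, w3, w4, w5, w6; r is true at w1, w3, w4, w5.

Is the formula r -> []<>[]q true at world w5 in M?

Yes

At w5: r is true, []<>[]q is true, so r -> []<>[]q is true.
  At w5: []<>[]q requires <>[]q at every successor {w5}.
      At w5: <>[]q requires []q at some successor in {w5}.
        []q holds at w5, so <>[]q is true at w5.
  So []<>[]q is true at w5.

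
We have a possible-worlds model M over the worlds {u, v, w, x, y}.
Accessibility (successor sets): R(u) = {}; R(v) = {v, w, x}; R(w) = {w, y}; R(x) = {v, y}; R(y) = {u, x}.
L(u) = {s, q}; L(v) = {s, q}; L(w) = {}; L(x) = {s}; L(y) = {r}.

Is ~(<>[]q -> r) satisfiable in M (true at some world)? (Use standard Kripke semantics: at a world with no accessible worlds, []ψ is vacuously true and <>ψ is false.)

Let φ = ~(<>[]q -> r). Evaluate φ at each world:
  u (successors ∅): φ is false.
  v (successors {v, w, x}): φ is false.
  w (successors {w, y}): φ is false.
  x (successors {v, y}): φ is false.
  y (successors {u, x}): φ is false.
For instance, at y:
  At y: <>[]q -> r is true, so ~(<>[]q -> r) is false.
    At y: <>[]q is true, r is true, so <>[]q -> r is true.
      At y: <>[]q requires []q at some successor in {u, x}.
        []q holds at u, so <>[]q is true at y.

No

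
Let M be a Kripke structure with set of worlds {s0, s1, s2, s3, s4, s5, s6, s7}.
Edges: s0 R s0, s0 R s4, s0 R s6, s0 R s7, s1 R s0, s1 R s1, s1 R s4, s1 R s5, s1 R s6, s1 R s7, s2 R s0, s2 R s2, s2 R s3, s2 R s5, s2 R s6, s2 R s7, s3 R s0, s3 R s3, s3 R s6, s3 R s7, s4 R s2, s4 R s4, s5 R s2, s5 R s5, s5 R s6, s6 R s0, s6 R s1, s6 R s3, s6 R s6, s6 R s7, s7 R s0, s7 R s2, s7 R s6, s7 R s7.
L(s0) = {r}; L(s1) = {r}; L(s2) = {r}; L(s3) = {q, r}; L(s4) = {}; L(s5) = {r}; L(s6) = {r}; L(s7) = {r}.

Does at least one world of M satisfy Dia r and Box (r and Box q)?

No

Let φ = Dia r and Box (r and Box q). Evaluate φ at each world:
  s0 (successors {s0, s4, s6, s7}): φ is false.
  s1 (successors {s0, s1, s4, s5, s6, s7}): φ is false.
  s2 (successors {s0, s2, s3, s5, s6, s7}): φ is false.
  s3 (successors {s0, s3, s6, s7}): φ is false.
  s4 (successors {s2, s4}): φ is false.
  s5 (successors {s2, s5, s6}): φ is false.
  s6 (successors {s0, s1, s3, s6, s7}): φ is false.
  s7 (successors {s0, s2, s6, s7}): φ is false.
For instance, at s7:
  At s7: Dia r is true, Box (r and Box q) is false, so Dia r and Box (r and Box q) is false.
    At s7: Dia r requires r at some successor in {s0, s2, s6, s7}.
      r holds at s0, so Dia r is true at s7.
    At s7: Box (r and Box q) requires r and Box q at every successor {s0, s2, s6, s7}.
      r and Box q fails at s0, so Box (r and Box q) is false at s7.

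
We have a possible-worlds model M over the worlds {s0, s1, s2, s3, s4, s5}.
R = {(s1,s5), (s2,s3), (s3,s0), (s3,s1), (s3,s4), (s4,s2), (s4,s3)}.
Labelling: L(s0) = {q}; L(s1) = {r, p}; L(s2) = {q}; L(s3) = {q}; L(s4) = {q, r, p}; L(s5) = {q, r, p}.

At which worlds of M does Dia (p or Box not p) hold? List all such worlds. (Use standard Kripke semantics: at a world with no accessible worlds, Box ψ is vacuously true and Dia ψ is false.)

Let φ = Dia (p or Box not p). Evaluate φ at each world:
  s0 (successors ∅): φ is false.
  s1 (successors {s5}): φ is true.
  s2 (successors {s3}): φ is false.
  s3 (successors {s0, s1, s4}): φ is true.
  s4 (successors {s2, s3}): φ is true.
  s5 (successors ∅): φ is false.
For instance, at s3:
  At s3: Dia (p or Box not p) requires p or Box not p at some successor in {s0, s1, s4}.
    p or Box not p holds at s0, so Dia (p or Box not p) is true at s3.
      At s0: p is false, Box not p is true, so p or Box not p is true.
Satisfying worlds: {s1, s3, s4}

s1, s3, s4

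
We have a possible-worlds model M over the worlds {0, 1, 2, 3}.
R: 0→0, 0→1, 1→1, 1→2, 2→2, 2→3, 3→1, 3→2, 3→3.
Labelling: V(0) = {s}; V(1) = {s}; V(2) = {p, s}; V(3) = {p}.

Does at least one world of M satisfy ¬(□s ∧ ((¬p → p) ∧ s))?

Let φ = ¬(□s ∧ ((¬p → p) ∧ s)). Evaluate φ at each world:
  0 (successors {0, 1}): φ is true.
  1 (successors {1, 2}): φ is true.
  2 (successors {2, 3}): φ is true.
  3 (successors {1, 2, 3}): φ is true.
Detail at 0 (witness):
  At 0: □s ∧ ((¬p → p) ∧ s) is false, so ¬(□s ∧ ((¬p → p) ∧ s)) is true.
    At 0: □s is true, (¬p → p) ∧ s is false, so □s ∧ ((¬p → p) ∧ s) is false.
      At 0: □s requires s at every successor {0, 1}.
        At 0: s is true.
        At 1: s is true.
      So □s is true at 0.

Yes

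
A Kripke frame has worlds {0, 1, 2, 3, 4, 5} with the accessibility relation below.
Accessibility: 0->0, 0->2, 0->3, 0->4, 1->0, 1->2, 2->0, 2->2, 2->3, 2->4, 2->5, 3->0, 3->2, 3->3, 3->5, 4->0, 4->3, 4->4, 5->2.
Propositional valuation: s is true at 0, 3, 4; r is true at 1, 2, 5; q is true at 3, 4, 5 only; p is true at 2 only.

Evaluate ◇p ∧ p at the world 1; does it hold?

No

At 1: ◇p is true, p is false, so ◇p ∧ p is false.
  At 1: ◇p requires p at some successor in {0, 2}.
    p holds at 2, so ◇p is true at 1.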